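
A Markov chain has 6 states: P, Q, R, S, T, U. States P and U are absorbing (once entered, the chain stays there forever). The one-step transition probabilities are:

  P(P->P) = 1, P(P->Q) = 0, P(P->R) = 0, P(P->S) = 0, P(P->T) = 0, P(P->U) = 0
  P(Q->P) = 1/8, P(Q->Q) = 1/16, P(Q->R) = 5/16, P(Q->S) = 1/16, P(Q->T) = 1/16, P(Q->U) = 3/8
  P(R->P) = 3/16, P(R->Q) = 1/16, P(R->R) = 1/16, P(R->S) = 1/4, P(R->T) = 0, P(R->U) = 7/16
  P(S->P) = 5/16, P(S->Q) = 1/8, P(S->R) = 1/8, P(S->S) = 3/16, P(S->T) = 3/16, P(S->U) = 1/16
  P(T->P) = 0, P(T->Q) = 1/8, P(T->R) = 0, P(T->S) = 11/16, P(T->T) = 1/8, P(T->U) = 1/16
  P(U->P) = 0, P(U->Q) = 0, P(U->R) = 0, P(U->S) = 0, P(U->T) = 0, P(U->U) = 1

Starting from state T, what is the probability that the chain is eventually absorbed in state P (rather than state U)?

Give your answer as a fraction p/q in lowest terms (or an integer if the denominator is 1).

Let a_i = P(absorbed in P | start in state i).
Boundary conditions: a_P = 1, a_U = 0.
For each transient state i, a_i = sum_j P(i->j) * a_j:
  a_Q = 1/8*a_P + 1/16*a_Q + 5/16*a_R + 1/16*a_S + 1/16*a_T + 3/8*a_U
  a_R = 3/16*a_P + 1/16*a_Q + 1/16*a_R + 1/4*a_S + 0*a_T + 7/16*a_U
  a_S = 5/16*a_P + 1/8*a_Q + 1/8*a_R + 3/16*a_S + 3/16*a_T + 1/16*a_U
  a_T = 0*a_P + 1/8*a_Q + 0*a_R + 11/16*a_S + 1/8*a_T + 1/16*a_U

Substituting a_P = 1 and a_U = 0, rearrange to (I - Q) a = r where r[i] = P(i -> P):
  [15/16, -5/16, -1/16, -1/16] . (a_Q, a_R, a_S, a_T) = 1/8
  [-1/16, 15/16, -1/4, 0] . (a_Q, a_R, a_S, a_T) = 3/16
  [-1/8, -1/8, 13/16, -3/16] . (a_Q, a_R, a_S, a_T) = 5/16
  [-1/8, 0, -11/16, 7/8] . (a_Q, a_R, a_S, a_T) = 0

Solving yields:
  a_Q = 4953/14578
  a_R = 5657/14578
  a_S = 4521/7289
  a_T = 3906/7289

Starting state is T, so the absorption probability is a_T = 3906/7289.

Answer: 3906/7289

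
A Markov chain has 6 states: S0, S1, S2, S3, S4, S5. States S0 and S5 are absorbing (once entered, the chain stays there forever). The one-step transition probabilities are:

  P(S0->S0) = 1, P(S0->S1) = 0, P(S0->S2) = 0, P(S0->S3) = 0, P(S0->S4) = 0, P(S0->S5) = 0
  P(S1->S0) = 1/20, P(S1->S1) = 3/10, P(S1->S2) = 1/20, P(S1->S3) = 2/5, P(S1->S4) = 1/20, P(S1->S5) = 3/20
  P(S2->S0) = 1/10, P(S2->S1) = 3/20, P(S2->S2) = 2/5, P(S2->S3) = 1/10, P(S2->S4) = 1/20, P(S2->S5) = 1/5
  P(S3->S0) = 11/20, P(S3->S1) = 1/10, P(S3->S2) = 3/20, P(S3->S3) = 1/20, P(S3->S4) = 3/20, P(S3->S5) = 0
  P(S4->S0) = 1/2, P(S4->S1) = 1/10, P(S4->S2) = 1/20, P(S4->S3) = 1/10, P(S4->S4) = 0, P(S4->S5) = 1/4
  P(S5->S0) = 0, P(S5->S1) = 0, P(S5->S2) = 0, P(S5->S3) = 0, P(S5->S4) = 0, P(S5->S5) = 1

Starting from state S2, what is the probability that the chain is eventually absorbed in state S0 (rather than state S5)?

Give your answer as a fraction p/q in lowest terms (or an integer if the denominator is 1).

Let a_i = P(absorbed in S0 | start in state i).
Boundary conditions: a_S0 = 1, a_S5 = 0.
For each transient state i, a_i = sum_j P(i->j) * a_j:
  a_S1 = 1/20*a_S0 + 3/10*a_S1 + 1/20*a_S2 + 2/5*a_S3 + 1/20*a_S4 + 3/20*a_S5
  a_S2 = 1/10*a_S0 + 3/20*a_S1 + 2/5*a_S2 + 1/10*a_S3 + 1/20*a_S4 + 1/5*a_S5
  a_S3 = 11/20*a_S0 + 1/10*a_S1 + 3/20*a_S2 + 1/20*a_S3 + 3/20*a_S4 + 0*a_S5
  a_S4 = 1/2*a_S0 + 1/10*a_S1 + 1/20*a_S2 + 1/10*a_S3 + 0*a_S4 + 1/4*a_S5

Substituting a_S0 = 1 and a_S5 = 0, rearrange to (I - Q) a = r where r[i] = P(i -> S0):
  [7/10, -1/20, -2/5, -1/20] . (a_S1, a_S2, a_S3, a_S4) = 1/20
  [-3/20, 3/5, -1/10, -1/20] . (a_S1, a_S2, a_S3, a_S4) = 1/10
  [-1/10, -3/20, 19/20, -3/20] . (a_S1, a_S2, a_S3, a_S4) = 11/20
  [-1/10, -1/20, -1/10, 1] . (a_S1, a_S2, a_S3, a_S4) = 1/2

Solving yields:
  a_S1 = 33513/52931
  a_S2 = 27524/52931
  a_S3 = 44140/52931
  a_S4 = 35607/52931

Starting state is S2, so the absorption probability is a_S2 = 27524/52931.

Answer: 27524/52931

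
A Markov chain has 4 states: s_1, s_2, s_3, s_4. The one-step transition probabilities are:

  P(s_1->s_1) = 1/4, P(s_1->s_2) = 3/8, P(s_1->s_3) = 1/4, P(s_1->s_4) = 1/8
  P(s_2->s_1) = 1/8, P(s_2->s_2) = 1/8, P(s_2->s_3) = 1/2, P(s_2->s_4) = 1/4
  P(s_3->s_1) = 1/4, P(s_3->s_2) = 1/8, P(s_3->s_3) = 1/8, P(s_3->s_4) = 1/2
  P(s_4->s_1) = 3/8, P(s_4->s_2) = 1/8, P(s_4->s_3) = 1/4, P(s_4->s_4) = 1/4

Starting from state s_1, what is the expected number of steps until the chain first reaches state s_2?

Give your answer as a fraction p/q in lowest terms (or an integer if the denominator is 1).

Let h_i = expected steps to first reach s_2 from state i.
Boundary: h_s_2 = 0.
First-step equations for the other states:
  h_s_1 = 1 + 1/4*h_s_1 + 3/8*h_s_2 + 1/4*h_s_3 + 1/8*h_s_4
  h_s_3 = 1 + 1/4*h_s_1 + 1/8*h_s_2 + 1/8*h_s_3 + 1/2*h_s_4
  h_s_4 = 1 + 3/8*h_s_1 + 1/8*h_s_2 + 1/4*h_s_3 + 1/4*h_s_4

Substituting h_s_2 = 0 and rearranging gives the linear system (I - Q) h = 1:
  [3/4, -1/4, -1/8] . (h_s_1, h_s_3, h_s_4) = 1
  [-1/4, 7/8, -1/2] . (h_s_1, h_s_3, h_s_4) = 1
  [-3/8, -1/4, 3/4] . (h_s_1, h_s_3, h_s_4) = 1

Solving yields:
  h_s_1 = 504/131
  h_s_3 = 664/131
  h_s_4 = 648/131

Starting state is s_1, so the expected hitting time is h_s_1 = 504/131.

Answer: 504/131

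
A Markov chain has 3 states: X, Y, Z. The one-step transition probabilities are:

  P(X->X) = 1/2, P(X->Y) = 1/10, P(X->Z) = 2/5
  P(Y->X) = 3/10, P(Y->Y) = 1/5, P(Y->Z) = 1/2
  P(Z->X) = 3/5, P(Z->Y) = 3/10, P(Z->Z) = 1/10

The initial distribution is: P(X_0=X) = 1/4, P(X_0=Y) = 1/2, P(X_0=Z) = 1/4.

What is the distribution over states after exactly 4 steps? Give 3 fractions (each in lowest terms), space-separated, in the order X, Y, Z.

Answer: 19861/40000 3671/20000 12797/40000

Derivation:
Propagating the distribution step by step (d_{t+1} = d_t * P):
d_0 = (X=1/4, Y=1/2, Z=1/4)
  d_1[X] = 1/4*1/2 + 1/2*3/10 + 1/4*3/5 = 17/40
  d_1[Y] = 1/4*1/10 + 1/2*1/5 + 1/4*3/10 = 1/5
  d_1[Z] = 1/4*2/5 + 1/2*1/2 + 1/4*1/10 = 3/8
d_1 = (X=17/40, Y=1/5, Z=3/8)
  d_2[X] = 17/40*1/2 + 1/5*3/10 + 3/8*3/5 = 199/400
  d_2[Y] = 17/40*1/10 + 1/5*1/5 + 3/8*3/10 = 39/200
  d_2[Z] = 17/40*2/5 + 1/5*1/2 + 3/8*1/10 = 123/400
d_2 = (X=199/400, Y=39/200, Z=123/400)
  d_3[X] = 199/400*1/2 + 39/200*3/10 + 123/400*3/5 = 1967/4000
  d_3[Y] = 199/400*1/10 + 39/200*1/5 + 123/400*3/10 = 181/1000
  d_3[Z] = 199/400*2/5 + 39/200*1/2 + 123/400*1/10 = 1309/4000
d_3 = (X=1967/4000, Y=181/1000, Z=1309/4000)
  d_4[X] = 1967/4000*1/2 + 181/1000*3/10 + 1309/4000*3/5 = 19861/40000
  d_4[Y] = 1967/4000*1/10 + 181/1000*1/5 + 1309/4000*3/10 = 3671/20000
  d_4[Z] = 1967/4000*2/5 + 181/1000*1/2 + 1309/4000*1/10 = 12797/40000
d_4 = (X=19861/40000, Y=3671/20000, Z=12797/40000)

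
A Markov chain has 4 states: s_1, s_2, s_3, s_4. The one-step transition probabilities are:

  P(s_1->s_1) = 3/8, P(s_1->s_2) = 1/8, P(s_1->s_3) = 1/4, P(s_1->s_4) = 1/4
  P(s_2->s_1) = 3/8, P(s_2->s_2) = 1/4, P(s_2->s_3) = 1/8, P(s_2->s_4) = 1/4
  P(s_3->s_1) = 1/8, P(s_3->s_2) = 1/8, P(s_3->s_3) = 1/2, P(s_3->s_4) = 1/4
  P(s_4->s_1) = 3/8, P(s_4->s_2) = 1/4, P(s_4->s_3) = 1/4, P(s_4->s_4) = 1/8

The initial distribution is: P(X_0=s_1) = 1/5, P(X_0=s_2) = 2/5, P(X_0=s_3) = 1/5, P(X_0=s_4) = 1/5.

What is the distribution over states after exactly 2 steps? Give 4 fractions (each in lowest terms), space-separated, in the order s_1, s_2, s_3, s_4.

Propagating the distribution step by step (d_{t+1} = d_t * P):
d_0 = (s_1=1/5, s_2=2/5, s_3=1/5, s_4=1/5)
  d_1[s_1] = 1/5*3/8 + 2/5*3/8 + 1/5*1/8 + 1/5*3/8 = 13/40
  d_1[s_2] = 1/5*1/8 + 2/5*1/4 + 1/5*1/8 + 1/5*1/4 = 1/5
  d_1[s_3] = 1/5*1/4 + 2/5*1/8 + 1/5*1/2 + 1/5*1/4 = 1/4
  d_1[s_4] = 1/5*1/4 + 2/5*1/4 + 1/5*1/4 + 1/5*1/8 = 9/40
d_1 = (s_1=13/40, s_2=1/5, s_3=1/4, s_4=9/40)
  d_2[s_1] = 13/40*3/8 + 1/5*3/8 + 1/4*1/8 + 9/40*3/8 = 5/16
  d_2[s_2] = 13/40*1/8 + 1/5*1/4 + 1/4*1/8 + 9/40*1/4 = 57/320
  d_2[s_3] = 13/40*1/4 + 1/5*1/8 + 1/4*1/2 + 9/40*1/4 = 23/80
  d_2[s_4] = 13/40*1/4 + 1/5*1/4 + 1/4*1/4 + 9/40*1/8 = 71/320
d_2 = (s_1=5/16, s_2=57/320, s_3=23/80, s_4=71/320)

Answer: 5/16 57/320 23/80 71/320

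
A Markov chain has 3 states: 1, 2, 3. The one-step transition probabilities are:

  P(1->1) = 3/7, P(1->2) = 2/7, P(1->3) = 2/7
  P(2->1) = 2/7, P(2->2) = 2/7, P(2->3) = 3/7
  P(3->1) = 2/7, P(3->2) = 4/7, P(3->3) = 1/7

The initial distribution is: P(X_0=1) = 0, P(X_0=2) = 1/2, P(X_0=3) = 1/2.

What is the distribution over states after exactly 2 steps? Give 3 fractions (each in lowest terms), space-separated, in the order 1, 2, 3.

Answer: 16/49 18/49 15/49

Derivation:
Propagating the distribution step by step (d_{t+1} = d_t * P):
d_0 = (1=0, 2=1/2, 3=1/2)
  d_1[1] = 0*3/7 + 1/2*2/7 + 1/2*2/7 = 2/7
  d_1[2] = 0*2/7 + 1/2*2/7 + 1/2*4/7 = 3/7
  d_1[3] = 0*2/7 + 1/2*3/7 + 1/2*1/7 = 2/7
d_1 = (1=2/7, 2=3/7, 3=2/7)
  d_2[1] = 2/7*3/7 + 3/7*2/7 + 2/7*2/7 = 16/49
  d_2[2] = 2/7*2/7 + 3/7*2/7 + 2/7*4/7 = 18/49
  d_2[3] = 2/7*2/7 + 3/7*3/7 + 2/7*1/7 = 15/49
d_2 = (1=16/49, 2=18/49, 3=15/49)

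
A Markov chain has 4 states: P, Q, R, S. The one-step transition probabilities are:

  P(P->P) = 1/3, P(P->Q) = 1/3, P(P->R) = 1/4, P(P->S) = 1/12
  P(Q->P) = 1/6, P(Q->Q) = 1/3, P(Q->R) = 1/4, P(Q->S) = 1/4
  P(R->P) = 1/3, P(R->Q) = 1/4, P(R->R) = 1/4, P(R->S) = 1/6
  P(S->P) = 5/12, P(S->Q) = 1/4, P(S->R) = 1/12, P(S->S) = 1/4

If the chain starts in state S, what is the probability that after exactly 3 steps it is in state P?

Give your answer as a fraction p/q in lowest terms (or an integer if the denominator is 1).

Computing P^3 by repeated multiplication:
P^1 =
  P: [1/3, 1/3, 1/4, 1/12]
  Q: [1/6, 1/3, 1/4, 1/4]
  R: [1/3, 1/4, 1/4, 1/6]
  S: [5/12, 1/4, 1/12, 1/4]
P^2 =
  P: [41/144, 11/36, 17/72, 25/144]
  Q: [43/144, 7/24, 5/24, 29/144]
  R: [11/36, 43/144, 2/9, 25/144]
  S: [5/16, 11/36, 5/24, 25/144]
P^3 =
  P: [19/64, 517/1728, 191/864, 79/432]
  Q: [521/1728, 517/1728, 187/864, 79/432]
  R: [515/1728, 173/576, 191/864, 13/72]
  S: [19/64, 521/1728, 191/864, 13/72]

(P^3)[S -> P] = 19/64

Answer: 19/64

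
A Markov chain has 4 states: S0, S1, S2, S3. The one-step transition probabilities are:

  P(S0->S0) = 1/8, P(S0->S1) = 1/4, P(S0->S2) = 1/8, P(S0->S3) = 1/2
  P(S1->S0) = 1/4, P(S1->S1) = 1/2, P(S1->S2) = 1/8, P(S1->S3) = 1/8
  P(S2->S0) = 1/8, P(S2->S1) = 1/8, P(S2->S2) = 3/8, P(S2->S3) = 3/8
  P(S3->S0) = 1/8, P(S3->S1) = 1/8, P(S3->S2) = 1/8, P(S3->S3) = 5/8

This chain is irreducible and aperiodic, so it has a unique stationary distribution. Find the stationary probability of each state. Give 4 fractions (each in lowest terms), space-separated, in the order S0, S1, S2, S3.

Answer: 2/13 3/13 1/6 35/78

Derivation:
The stationary distribution satisfies pi = pi * P, i.e.:
  pi_S0 = 1/8*pi_S0 + 1/4*pi_S1 + 1/8*pi_S2 + 1/8*pi_S3
  pi_S1 = 1/4*pi_S0 + 1/2*pi_S1 + 1/8*pi_S2 + 1/8*pi_S3
  pi_S2 = 1/8*pi_S0 + 1/8*pi_S1 + 3/8*pi_S2 + 1/8*pi_S3
  pi_S3 = 1/2*pi_S0 + 1/8*pi_S1 + 3/8*pi_S2 + 5/8*pi_S3
with normalization: pi_S0 + pi_S1 + pi_S2 + pi_S3 = 1.

Using the first 3 balance equations plus normalization, the linear system A*pi = b is:
  [-7/8, 1/4, 1/8, 1/8] . pi = 0
  [1/4, -1/2, 1/8, 1/8] . pi = 0
  [1/8, 1/8, -5/8, 1/8] . pi = 0
  [1, 1, 1, 1] . pi = 1

Solving yields:
  pi_S0 = 2/13
  pi_S1 = 3/13
  pi_S2 = 1/6
  pi_S3 = 35/78

Verification (pi * P):
  2/13*1/8 + 3/13*1/4 + 1/6*1/8 + 35/78*1/8 = 2/13 = pi_S0  (ok)
  2/13*1/4 + 3/13*1/2 + 1/6*1/8 + 35/78*1/8 = 3/13 = pi_S1  (ok)
  2/13*1/8 + 3/13*1/8 + 1/6*3/8 + 35/78*1/8 = 1/6 = pi_S2  (ok)
  2/13*1/2 + 3/13*1/8 + 1/6*3/8 + 35/78*5/8 = 35/78 = pi_S3  (ok)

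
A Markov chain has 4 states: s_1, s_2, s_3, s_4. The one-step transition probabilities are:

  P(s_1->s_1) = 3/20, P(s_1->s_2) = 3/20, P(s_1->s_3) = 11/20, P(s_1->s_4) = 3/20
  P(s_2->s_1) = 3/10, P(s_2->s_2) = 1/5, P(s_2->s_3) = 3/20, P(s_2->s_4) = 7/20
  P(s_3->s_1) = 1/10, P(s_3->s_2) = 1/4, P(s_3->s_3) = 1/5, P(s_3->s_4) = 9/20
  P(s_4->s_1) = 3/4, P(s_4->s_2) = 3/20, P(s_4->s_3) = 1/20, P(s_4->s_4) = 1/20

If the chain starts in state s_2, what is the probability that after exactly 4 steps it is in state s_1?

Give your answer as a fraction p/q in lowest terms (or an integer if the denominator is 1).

Answer: 9771/32000

Derivation:
Computing P^4 by repeated multiplication:
P^1 =
  s_1: [3/20, 3/20, 11/20, 3/20]
  s_2: [3/10, 1/5, 3/20, 7/20]
  s_3: [1/10, 1/4, 1/5, 9/20]
  s_4: [3/4, 3/20, 1/20, 1/20]
P^2 =
  s_1: [47/200, 17/80, 89/400, 33/100]
  s_2: [153/400, 7/40, 97/400, 1/5]
  s_3: [179/400, 73/400, 31/200, 43/200]
  s_4: [1/5, 13/80, 179/400, 19/100]
P^3 =
  s_1: [59/160, 1463/8000, 1777/8000, 181/800]
  s_2: [2273/8000, 183/1000, 2361/8000, 951/4000]
  s_3: [2389/8000, 1397/8000, 1261/4000, 423/2000]
  s_4: [133/500, 1623/8000, 1867/8000, 1191/4000]
P^4 =
  s_1: [12083/40000, 29017/160000, 45757/160000, 18447/80000]
  s_2: [9771/32000, 15093/80000, 40741/160000, 20109/80000]
  s_3: [45973/160000, 30441/160000, 169/640, 5167/20000]
  s_4: [27793/80000, 29357/160000, 38127/160000, 3693/16000]

(P^4)[s_2 -> s_1] = 9771/32000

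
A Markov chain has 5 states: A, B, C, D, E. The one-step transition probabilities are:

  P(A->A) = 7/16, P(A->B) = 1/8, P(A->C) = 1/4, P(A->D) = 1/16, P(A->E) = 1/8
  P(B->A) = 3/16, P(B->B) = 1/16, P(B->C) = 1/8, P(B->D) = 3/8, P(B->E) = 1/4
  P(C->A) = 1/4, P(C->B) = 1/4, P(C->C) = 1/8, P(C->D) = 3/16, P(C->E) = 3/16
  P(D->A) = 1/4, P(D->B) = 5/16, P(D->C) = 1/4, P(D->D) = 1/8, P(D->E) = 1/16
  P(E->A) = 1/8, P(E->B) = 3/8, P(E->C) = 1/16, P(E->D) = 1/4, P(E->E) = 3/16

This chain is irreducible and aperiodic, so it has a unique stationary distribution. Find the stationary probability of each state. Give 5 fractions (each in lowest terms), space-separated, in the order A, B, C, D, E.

The stationary distribution satisfies pi = pi * P, i.e.:
  pi_A = 7/16*pi_A + 3/16*pi_B + 1/4*pi_C + 1/4*pi_D + 1/8*pi_E
  pi_B = 1/8*pi_A + 1/16*pi_B + 1/4*pi_C + 5/16*pi_D + 3/8*pi_E
  pi_C = 1/4*pi_A + 1/8*pi_B + 1/8*pi_C + 1/4*pi_D + 1/16*pi_E
  pi_D = 1/16*pi_A + 3/8*pi_B + 3/16*pi_C + 1/8*pi_D + 1/4*pi_E
  pi_E = 1/8*pi_A + 1/4*pi_B + 3/16*pi_C + 1/16*pi_D + 3/16*pi_E
with normalization: pi_A + pi_B + pi_C + pi_D + pi_E = 1.

Using the first 4 balance equations plus normalization, the linear system A*pi = b is:
  [-9/16, 3/16, 1/4, 1/4, 1/8] . pi = 0
  [1/8, -15/16, 1/4, 5/16, 3/8] . pi = 0
  [1/4, 1/8, -7/8, 1/4, 1/16] . pi = 0
  [1/16, 3/8, 3/16, -7/8, 1/4] . pi = 0
  [1, 1, 1, 1, 1] . pi = 1

Solving yields:
  pi_A = 17517/65612
  pi_B = 13735/65612
  pi_C = 11305/65612
  pi_D = 12559/65612
  pi_E = 2624/16403

Verification (pi * P):
  17517/65612*7/16 + 13735/65612*3/16 + 11305/65612*1/4 + 12559/65612*1/4 + 2624/16403*1/8 = 17517/65612 = pi_A  (ok)
  17517/65612*1/8 + 13735/65612*1/16 + 11305/65612*1/4 + 12559/65612*5/16 + 2624/16403*3/8 = 13735/65612 = pi_B  (ok)
  17517/65612*1/4 + 13735/65612*1/8 + 11305/65612*1/8 + 12559/65612*1/4 + 2624/16403*1/16 = 11305/65612 = pi_C  (ok)
  17517/65612*1/16 + 13735/65612*3/8 + 11305/65612*3/16 + 12559/65612*1/8 + 2624/16403*1/4 = 12559/65612 = pi_D  (ok)
  17517/65612*1/8 + 13735/65612*1/4 + 11305/65612*3/16 + 12559/65612*1/16 + 2624/16403*3/16 = 2624/16403 = pi_E  (ok)

Answer: 17517/65612 13735/65612 11305/65612 12559/65612 2624/16403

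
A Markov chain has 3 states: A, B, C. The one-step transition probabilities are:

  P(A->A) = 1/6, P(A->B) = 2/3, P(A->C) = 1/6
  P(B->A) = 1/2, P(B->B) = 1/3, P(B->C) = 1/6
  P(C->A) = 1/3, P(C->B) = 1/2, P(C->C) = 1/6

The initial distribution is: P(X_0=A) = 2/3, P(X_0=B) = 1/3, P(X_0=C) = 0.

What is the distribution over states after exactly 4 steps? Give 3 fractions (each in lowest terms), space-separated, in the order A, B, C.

Propagating the distribution step by step (d_{t+1} = d_t * P):
d_0 = (A=2/3, B=1/3, C=0)
  d_1[A] = 2/3*1/6 + 1/3*1/2 + 0*1/3 = 5/18
  d_1[B] = 2/3*2/3 + 1/3*1/3 + 0*1/2 = 5/9
  d_1[C] = 2/3*1/6 + 1/3*1/6 + 0*1/6 = 1/6
d_1 = (A=5/18, B=5/9, C=1/6)
  d_2[A] = 5/18*1/6 + 5/9*1/2 + 1/6*1/3 = 41/108
  d_2[B] = 5/18*2/3 + 5/9*1/3 + 1/6*1/2 = 49/108
  d_2[C] = 5/18*1/6 + 5/9*1/6 + 1/6*1/6 = 1/6
d_2 = (A=41/108, B=49/108, C=1/6)
  d_3[A] = 41/108*1/6 + 49/108*1/2 + 1/6*1/3 = 28/81
  d_3[B] = 41/108*2/3 + 49/108*1/3 + 1/6*1/2 = 79/162
  d_3[C] = 41/108*1/6 + 49/108*1/6 + 1/6*1/6 = 1/6
d_3 = (A=28/81, B=79/162, C=1/6)
  d_4[A] = 28/81*1/6 + 79/162*1/2 + 1/6*1/3 = 347/972
  d_4[B] = 28/81*2/3 + 79/162*1/3 + 1/6*1/2 = 463/972
  d_4[C] = 28/81*1/6 + 79/162*1/6 + 1/6*1/6 = 1/6
d_4 = (A=347/972, B=463/972, C=1/6)

Answer: 347/972 463/972 1/6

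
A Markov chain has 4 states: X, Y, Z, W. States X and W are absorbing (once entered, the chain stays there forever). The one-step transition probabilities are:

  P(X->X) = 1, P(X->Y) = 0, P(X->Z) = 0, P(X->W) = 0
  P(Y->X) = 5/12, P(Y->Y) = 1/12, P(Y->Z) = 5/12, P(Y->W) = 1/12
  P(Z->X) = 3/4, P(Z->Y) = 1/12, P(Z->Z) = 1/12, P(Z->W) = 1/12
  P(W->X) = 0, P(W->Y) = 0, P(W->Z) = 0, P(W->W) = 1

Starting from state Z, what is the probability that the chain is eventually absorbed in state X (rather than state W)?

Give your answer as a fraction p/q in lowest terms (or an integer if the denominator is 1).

Answer: 26/29

Derivation:
Let a_i = P(absorbed in X | start in state i).
Boundary conditions: a_X = 1, a_W = 0.
For each transient state i, a_i = sum_j P(i->j) * a_j:
  a_Y = 5/12*a_X + 1/12*a_Y + 5/12*a_Z + 1/12*a_W
  a_Z = 3/4*a_X + 1/12*a_Y + 1/12*a_Z + 1/12*a_W

Substituting a_X = 1 and a_W = 0, rearrange to (I - Q) a = r where r[i] = P(i -> X):
  [11/12, -5/12] . (a_Y, a_Z) = 5/12
  [-1/12, 11/12] . (a_Y, a_Z) = 3/4

Solving yields:
  a_Y = 25/29
  a_Z = 26/29

Starting state is Z, so the absorption probability is a_Z = 26/29.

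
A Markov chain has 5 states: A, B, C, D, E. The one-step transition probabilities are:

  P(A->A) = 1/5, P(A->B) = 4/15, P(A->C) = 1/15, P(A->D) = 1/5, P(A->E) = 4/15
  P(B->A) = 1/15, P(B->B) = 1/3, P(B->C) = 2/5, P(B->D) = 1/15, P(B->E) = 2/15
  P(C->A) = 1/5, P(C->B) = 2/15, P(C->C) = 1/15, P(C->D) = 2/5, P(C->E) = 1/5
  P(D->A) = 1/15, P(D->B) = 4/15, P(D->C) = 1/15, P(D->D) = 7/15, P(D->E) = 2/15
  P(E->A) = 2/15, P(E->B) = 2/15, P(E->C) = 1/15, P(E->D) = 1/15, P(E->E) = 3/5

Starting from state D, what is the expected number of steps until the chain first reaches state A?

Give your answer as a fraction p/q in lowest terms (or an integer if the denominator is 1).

Let h_i = expected steps to first reach A from state i.
Boundary: h_A = 0.
First-step equations for the other states:
  h_B = 1 + 1/15*h_A + 1/3*h_B + 2/5*h_C + 1/15*h_D + 2/15*h_E
  h_C = 1 + 1/5*h_A + 2/15*h_B + 1/15*h_C + 2/5*h_D + 1/5*h_E
  h_D = 1 + 1/15*h_A + 4/15*h_B + 1/15*h_C + 7/15*h_D + 2/15*h_E
  h_E = 1 + 2/15*h_A + 2/15*h_B + 1/15*h_C + 1/15*h_D + 3/5*h_E

Substituting h_A = 0 and rearranging gives the linear system (I - Q) h = 1:
  [2/3, -2/5, -1/15, -2/15] . (h_B, h_C, h_D, h_E) = 1
  [-2/15, 14/15, -2/5, -1/5] . (h_B, h_C, h_D, h_E) = 1
  [-4/15, -1/15, 8/15, -2/15] . (h_B, h_C, h_D, h_E) = 1
  [-2/15, -1/15, -1/15, 2/5] . (h_B, h_C, h_D, h_E) = 1

Solving yields:
  h_B = 8425/916
  h_C = 1915/229
  h_D = 4425/458
  h_E = 3925/458

Starting state is D, so the expected hitting time is h_D = 4425/458.

Answer: 4425/458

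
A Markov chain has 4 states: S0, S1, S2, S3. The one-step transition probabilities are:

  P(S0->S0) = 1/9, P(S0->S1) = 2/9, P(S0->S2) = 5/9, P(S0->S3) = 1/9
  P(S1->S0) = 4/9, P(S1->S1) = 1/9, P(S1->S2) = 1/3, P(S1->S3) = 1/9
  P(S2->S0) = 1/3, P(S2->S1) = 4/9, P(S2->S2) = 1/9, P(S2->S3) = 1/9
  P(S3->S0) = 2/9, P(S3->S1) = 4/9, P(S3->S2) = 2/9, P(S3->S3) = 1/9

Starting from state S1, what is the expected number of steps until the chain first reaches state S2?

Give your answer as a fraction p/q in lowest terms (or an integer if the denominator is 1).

Answer: 243/95

Derivation:
Let h_i = expected steps to first reach S2 from state i.
Boundary: h_S2 = 0.
First-step equations for the other states:
  h_S0 = 1 + 1/9*h_S0 + 2/9*h_S1 + 5/9*h_S2 + 1/9*h_S3
  h_S1 = 1 + 4/9*h_S0 + 1/9*h_S1 + 1/3*h_S2 + 1/9*h_S3
  h_S3 = 1 + 2/9*h_S0 + 4/9*h_S1 + 2/9*h_S2 + 1/9*h_S3

Substituting h_S2 = 0 and rearranging gives the linear system (I - Q) h = 1:
  [8/9, -2/9, -1/9] . (h_S0, h_S1, h_S3) = 1
  [-4/9, 8/9, -1/9] . (h_S0, h_S1, h_S3) = 1
  [-2/9, -4/9, 8/9] . (h_S0, h_S1, h_S3) = 1

Solving yields:
  h_S0 = 81/38
  h_S1 = 243/95
  h_S3 = 279/95

Starting state is S1, so the expected hitting time is h_S1 = 243/95.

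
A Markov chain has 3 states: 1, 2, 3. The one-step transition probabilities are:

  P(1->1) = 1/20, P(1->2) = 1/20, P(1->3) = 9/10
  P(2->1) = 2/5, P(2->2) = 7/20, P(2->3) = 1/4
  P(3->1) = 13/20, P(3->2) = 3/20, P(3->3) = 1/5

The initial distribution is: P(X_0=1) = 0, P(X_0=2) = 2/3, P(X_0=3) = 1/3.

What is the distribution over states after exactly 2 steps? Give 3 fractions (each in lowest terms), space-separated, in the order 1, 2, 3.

Answer: 347/1200 19/120 221/400

Derivation:
Propagating the distribution step by step (d_{t+1} = d_t * P):
d_0 = (1=0, 2=2/3, 3=1/3)
  d_1[1] = 0*1/20 + 2/3*2/5 + 1/3*13/20 = 29/60
  d_1[2] = 0*1/20 + 2/3*7/20 + 1/3*3/20 = 17/60
  d_1[3] = 0*9/10 + 2/3*1/4 + 1/3*1/5 = 7/30
d_1 = (1=29/60, 2=17/60, 3=7/30)
  d_2[1] = 29/60*1/20 + 17/60*2/5 + 7/30*13/20 = 347/1200
  d_2[2] = 29/60*1/20 + 17/60*7/20 + 7/30*3/20 = 19/120
  d_2[3] = 29/60*9/10 + 17/60*1/4 + 7/30*1/5 = 221/400
d_2 = (1=347/1200, 2=19/120, 3=221/400)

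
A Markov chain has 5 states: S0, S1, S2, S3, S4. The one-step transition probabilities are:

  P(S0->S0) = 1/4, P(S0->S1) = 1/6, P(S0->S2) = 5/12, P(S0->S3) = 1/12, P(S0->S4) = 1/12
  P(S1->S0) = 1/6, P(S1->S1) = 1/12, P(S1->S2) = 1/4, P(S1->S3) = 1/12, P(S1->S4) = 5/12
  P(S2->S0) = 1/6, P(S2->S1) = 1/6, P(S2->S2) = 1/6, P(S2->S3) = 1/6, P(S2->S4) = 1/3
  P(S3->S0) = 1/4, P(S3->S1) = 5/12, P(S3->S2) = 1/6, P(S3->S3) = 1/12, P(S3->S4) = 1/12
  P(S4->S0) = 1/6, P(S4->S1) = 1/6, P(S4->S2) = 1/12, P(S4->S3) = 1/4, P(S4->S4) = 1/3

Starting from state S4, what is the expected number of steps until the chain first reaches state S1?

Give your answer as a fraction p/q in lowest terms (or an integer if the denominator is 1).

Answer: 3462/727

Derivation:
Let h_i = expected steps to first reach S1 from state i.
Boundary: h_S1 = 0.
First-step equations for the other states:
  h_S0 = 1 + 1/4*h_S0 + 1/6*h_S1 + 5/12*h_S2 + 1/12*h_S3 + 1/12*h_S4
  h_S2 = 1 + 1/6*h_S0 + 1/6*h_S1 + 1/6*h_S2 + 1/6*h_S3 + 1/3*h_S4
  h_S3 = 1 + 1/4*h_S0 + 5/12*h_S1 + 1/6*h_S2 + 1/12*h_S3 + 1/12*h_S4
  h_S4 = 1 + 1/6*h_S0 + 1/6*h_S1 + 1/12*h_S2 + 1/4*h_S3 + 1/3*h_S4

Substituting h_S1 = 0 and rearranging gives the linear system (I - Q) h = 1:
  [3/4, -5/12, -1/12, -1/12] . (h_S0, h_S2, h_S3, h_S4) = 1
  [-1/6, 5/6, -1/6, -1/3] . (h_S0, h_S2, h_S3, h_S4) = 1
  [-1/4, -1/6, 11/12, -1/12] . (h_S0, h_S2, h_S3, h_S4) = 1
  [-1/6, -1/12, -1/4, 2/3] . (h_S0, h_S2, h_S3, h_S4) = 1

Solving yields:
  h_S0 = 3618/727
  h_S2 = 3528/727
  h_S3 = 2736/727
  h_S4 = 3462/727

Starting state is S4, so the expected hitting time is h_S4 = 3462/727.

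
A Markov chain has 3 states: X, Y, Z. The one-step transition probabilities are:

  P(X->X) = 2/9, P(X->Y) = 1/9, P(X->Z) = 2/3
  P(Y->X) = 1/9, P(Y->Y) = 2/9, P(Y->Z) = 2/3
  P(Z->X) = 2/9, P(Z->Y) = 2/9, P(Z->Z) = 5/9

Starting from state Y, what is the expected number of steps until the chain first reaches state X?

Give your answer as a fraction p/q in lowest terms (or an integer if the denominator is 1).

Answer: 45/8

Derivation:
Let h_i = expected steps to first reach X from state i.
Boundary: h_X = 0.
First-step equations for the other states:
  h_Y = 1 + 1/9*h_X + 2/9*h_Y + 2/3*h_Z
  h_Z = 1 + 2/9*h_X + 2/9*h_Y + 5/9*h_Z

Substituting h_X = 0 and rearranging gives the linear system (I - Q) h = 1:
  [7/9, -2/3] . (h_Y, h_Z) = 1
  [-2/9, 4/9] . (h_Y, h_Z) = 1

Solving yields:
  h_Y = 45/8
  h_Z = 81/16

Starting state is Y, so the expected hitting time is h_Y = 45/8.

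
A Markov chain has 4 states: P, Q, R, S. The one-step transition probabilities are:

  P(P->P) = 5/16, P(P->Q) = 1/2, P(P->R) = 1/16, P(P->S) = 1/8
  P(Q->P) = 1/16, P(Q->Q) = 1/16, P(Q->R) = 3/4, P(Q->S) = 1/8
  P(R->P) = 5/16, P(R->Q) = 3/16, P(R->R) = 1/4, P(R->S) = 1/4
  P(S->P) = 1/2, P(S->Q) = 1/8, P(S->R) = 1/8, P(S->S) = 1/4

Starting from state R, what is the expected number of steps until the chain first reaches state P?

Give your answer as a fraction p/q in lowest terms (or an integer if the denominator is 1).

Let h_i = expected steps to first reach P from state i.
Boundary: h_P = 0.
First-step equations for the other states:
  h_Q = 1 + 1/16*h_P + 1/16*h_Q + 3/4*h_R + 1/8*h_S
  h_R = 1 + 5/16*h_P + 3/16*h_Q + 1/4*h_R + 1/4*h_S
  h_S = 1 + 1/2*h_P + 1/8*h_Q + 1/8*h_R + 1/4*h_S

Substituting h_P = 0 and rearranging gives the linear system (I - Q) h = 1:
  [15/16, -3/4, -1/8] . (h_Q, h_R, h_S) = 1
  [-3/16, 3/4, -1/4] . (h_Q, h_R, h_S) = 1
  [-1/8, -1/8, 3/4] . (h_Q, h_R, h_S) = 1

Solving yields:
  h_Q = 1424/363
  h_R = 104/33
  h_S = 304/121

Starting state is R, so the expected hitting time is h_R = 104/33.

Answer: 104/33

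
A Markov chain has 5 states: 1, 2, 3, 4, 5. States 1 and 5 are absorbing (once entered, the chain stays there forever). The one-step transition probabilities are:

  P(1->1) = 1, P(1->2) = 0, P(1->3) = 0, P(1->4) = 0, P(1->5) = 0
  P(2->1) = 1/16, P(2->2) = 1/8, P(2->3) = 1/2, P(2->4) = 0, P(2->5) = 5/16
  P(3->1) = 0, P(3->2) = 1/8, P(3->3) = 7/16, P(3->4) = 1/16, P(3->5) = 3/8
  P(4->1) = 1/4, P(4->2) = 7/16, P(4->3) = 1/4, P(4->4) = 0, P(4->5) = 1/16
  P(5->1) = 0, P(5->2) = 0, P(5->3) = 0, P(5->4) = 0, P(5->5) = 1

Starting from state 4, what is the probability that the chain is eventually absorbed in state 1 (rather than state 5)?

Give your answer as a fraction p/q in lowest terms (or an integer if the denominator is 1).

Let a_i = P(absorbed in 1 | start in state i).
Boundary conditions: a_1 = 1, a_5 = 0.
For each transient state i, a_i = sum_j P(i->j) * a_j:
  a_2 = 1/16*a_1 + 1/8*a_2 + 1/2*a_3 + 0*a_4 + 5/16*a_5
  a_3 = 0*a_1 + 1/8*a_2 + 7/16*a_3 + 1/16*a_4 + 3/8*a_5
  a_4 = 1/4*a_1 + 7/16*a_2 + 1/4*a_3 + 0*a_4 + 1/16*a_5

Substituting a_1 = 1 and a_5 = 0, rearrange to (I - Q) a = r where r[i] = P(i -> 1):
  [7/8, -1/2, 0] . (a_2, a_3, a_4) = 1/16
  [-1/8, 9/16, -1/16] . (a_2, a_3, a_4) = 0
  [-7/16, -1/4, 1] . (a_2, a_3, a_4) = 1/4

Solving yields:
  a_2 = 43/412
  a_3 = 95/1648
  a_4 = 511/1648

Starting state is 4, so the absorption probability is a_4 = 511/1648.

Answer: 511/1648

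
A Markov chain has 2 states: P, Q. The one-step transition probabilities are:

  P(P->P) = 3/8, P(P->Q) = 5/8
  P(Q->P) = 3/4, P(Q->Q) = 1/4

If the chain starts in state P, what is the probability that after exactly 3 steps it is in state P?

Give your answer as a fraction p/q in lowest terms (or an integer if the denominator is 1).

Computing P^3 by repeated multiplication:
P^1 =
  P: [3/8, 5/8]
  Q: [3/4, 1/4]
P^2 =
  P: [39/64, 25/64]
  Q: [15/32, 17/32]
P^3 =
  P: [267/512, 245/512]
  Q: [147/256, 109/256]

(P^3)[P -> P] = 267/512

Answer: 267/512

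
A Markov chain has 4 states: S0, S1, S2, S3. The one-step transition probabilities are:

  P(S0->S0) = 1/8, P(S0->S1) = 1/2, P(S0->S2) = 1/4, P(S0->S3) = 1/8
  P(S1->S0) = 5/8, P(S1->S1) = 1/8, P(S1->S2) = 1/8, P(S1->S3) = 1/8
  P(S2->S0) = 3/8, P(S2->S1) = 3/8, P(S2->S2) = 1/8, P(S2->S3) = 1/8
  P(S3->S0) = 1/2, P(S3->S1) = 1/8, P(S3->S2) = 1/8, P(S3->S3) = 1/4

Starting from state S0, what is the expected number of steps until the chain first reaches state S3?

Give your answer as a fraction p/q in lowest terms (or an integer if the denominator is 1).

Answer: 8

Derivation:
Let h_i = expected steps to first reach S3 from state i.
Boundary: h_S3 = 0.
First-step equations for the other states:
  h_S0 = 1 + 1/8*h_S0 + 1/2*h_S1 + 1/4*h_S2 + 1/8*h_S3
  h_S1 = 1 + 5/8*h_S0 + 1/8*h_S1 + 1/8*h_S2 + 1/8*h_S3
  h_S2 = 1 + 3/8*h_S0 + 3/8*h_S1 + 1/8*h_S2 + 1/8*h_S3

Substituting h_S3 = 0 and rearranging gives the linear system (I - Q) h = 1:
  [7/8, -1/2, -1/4] . (h_S0, h_S1, h_S2) = 1
  [-5/8, 7/8, -1/8] . (h_S0, h_S1, h_S2) = 1
  [-3/8, -3/8, 7/8] . (h_S0, h_S1, h_S2) = 1

Solving yields:
  h_S0 = 8
  h_S1 = 8
  h_S2 = 8

Starting state is S0, so the expected hitting time is h_S0 = 8.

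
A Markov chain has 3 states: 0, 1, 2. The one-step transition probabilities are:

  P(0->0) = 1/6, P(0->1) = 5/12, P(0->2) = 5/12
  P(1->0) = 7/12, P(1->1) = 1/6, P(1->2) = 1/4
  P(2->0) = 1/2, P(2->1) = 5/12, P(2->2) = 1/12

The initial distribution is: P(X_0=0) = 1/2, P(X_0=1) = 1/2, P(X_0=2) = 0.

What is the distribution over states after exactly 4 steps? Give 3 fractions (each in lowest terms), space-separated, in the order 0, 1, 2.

Propagating the distribution step by step (d_{t+1} = d_t * P):
d_0 = (0=1/2, 1=1/2, 2=0)
  d_1[0] = 1/2*1/6 + 1/2*7/12 + 0*1/2 = 3/8
  d_1[1] = 1/2*5/12 + 1/2*1/6 + 0*5/12 = 7/24
  d_1[2] = 1/2*5/12 + 1/2*1/4 + 0*1/12 = 1/3
d_1 = (0=3/8, 1=7/24, 2=1/3)
  d_2[0] = 3/8*1/6 + 7/24*7/12 + 1/3*1/2 = 115/288
  d_2[1] = 3/8*5/12 + 7/24*1/6 + 1/3*5/12 = 11/32
  d_2[2] = 3/8*5/12 + 7/24*1/4 + 1/3*1/12 = 37/144
d_2 = (0=115/288, 1=11/32, 2=37/144)
  d_3[0] = 115/288*1/6 + 11/32*7/12 + 37/144*1/2 = 1367/3456
  d_3[1] = 115/288*5/12 + 11/32*1/6 + 37/144*5/12 = 127/384
  d_3[2] = 115/288*5/12 + 11/32*1/4 + 37/144*1/12 = 473/1728
d_3 = (0=1367/3456, 1=127/384, 2=473/1728)
  d_4[0] = 1367/3456*1/6 + 127/384*7/12 + 473/1728*1/2 = 16411/41472
  d_4[1] = 1367/3456*5/12 + 127/384*1/6 + 473/1728*5/12 = 171/512
  d_4[2] = 1367/3456*5/12 + 127/384*1/4 + 473/1728*1/12 = 5605/20736
d_4 = (0=16411/41472, 1=171/512, 2=5605/20736)

Answer: 16411/41472 171/512 5605/20736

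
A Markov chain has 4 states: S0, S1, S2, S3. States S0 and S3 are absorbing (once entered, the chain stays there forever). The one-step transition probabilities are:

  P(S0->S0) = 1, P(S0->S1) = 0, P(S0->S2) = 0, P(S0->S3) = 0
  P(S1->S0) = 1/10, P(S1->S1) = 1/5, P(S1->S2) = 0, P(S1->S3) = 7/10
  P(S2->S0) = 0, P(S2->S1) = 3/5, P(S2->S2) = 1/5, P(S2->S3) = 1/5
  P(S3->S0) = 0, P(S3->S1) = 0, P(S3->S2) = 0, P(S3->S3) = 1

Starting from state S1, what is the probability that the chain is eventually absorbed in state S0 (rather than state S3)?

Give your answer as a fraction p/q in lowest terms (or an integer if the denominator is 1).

Answer: 1/8

Derivation:
Let a_i = P(absorbed in S0 | start in state i).
Boundary conditions: a_S0 = 1, a_S3 = 0.
For each transient state i, a_i = sum_j P(i->j) * a_j:
  a_S1 = 1/10*a_S0 + 1/5*a_S1 + 0*a_S2 + 7/10*a_S3
  a_S2 = 0*a_S0 + 3/5*a_S1 + 1/5*a_S2 + 1/5*a_S3

Substituting a_S0 = 1 and a_S3 = 0, rearrange to (I - Q) a = r where r[i] = P(i -> S0):
  [4/5, 0] . (a_S1, a_S2) = 1/10
  [-3/5, 4/5] . (a_S1, a_S2) = 0

Solving yields:
  a_S1 = 1/8
  a_S2 = 3/32

Starting state is S1, so the absorption probability is a_S1 = 1/8.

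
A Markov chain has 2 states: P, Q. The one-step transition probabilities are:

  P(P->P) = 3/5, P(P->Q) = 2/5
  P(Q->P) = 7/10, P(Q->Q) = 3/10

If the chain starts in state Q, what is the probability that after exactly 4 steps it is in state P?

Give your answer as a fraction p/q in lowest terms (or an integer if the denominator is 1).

Computing P^4 by repeated multiplication:
P^1 =
  P: [3/5, 2/5]
  Q: [7/10, 3/10]
P^2 =
  P: [16/25, 9/25]
  Q: [63/100, 37/100]
P^3 =
  P: [159/250, 91/250]
  Q: [637/1000, 363/1000]
P^4 =
  P: [1591/2500, 909/2500]
  Q: [6363/10000, 3637/10000]

(P^4)[Q -> P] = 6363/10000

Answer: 6363/10000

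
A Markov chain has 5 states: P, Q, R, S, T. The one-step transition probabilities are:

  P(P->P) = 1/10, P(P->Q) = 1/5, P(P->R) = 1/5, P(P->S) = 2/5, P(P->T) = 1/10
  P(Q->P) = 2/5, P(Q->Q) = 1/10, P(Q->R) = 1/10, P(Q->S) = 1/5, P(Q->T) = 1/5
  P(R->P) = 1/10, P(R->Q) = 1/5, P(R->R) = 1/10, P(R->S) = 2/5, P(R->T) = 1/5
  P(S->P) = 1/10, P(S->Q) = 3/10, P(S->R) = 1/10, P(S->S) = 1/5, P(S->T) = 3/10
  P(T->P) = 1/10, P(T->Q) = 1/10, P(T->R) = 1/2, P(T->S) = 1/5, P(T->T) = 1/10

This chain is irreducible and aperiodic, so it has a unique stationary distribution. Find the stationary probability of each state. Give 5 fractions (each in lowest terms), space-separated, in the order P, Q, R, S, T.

The stationary distribution satisfies pi = pi * P, i.e.:
  pi_P = 1/10*pi_P + 2/5*pi_Q + 1/10*pi_R + 1/10*pi_S + 1/10*pi_T
  pi_Q = 1/5*pi_P + 1/10*pi_Q + 1/5*pi_R + 3/10*pi_S + 1/10*pi_T
  pi_R = 1/5*pi_P + 1/10*pi_Q + 1/10*pi_R + 1/10*pi_S + 1/2*pi_T
  pi_S = 2/5*pi_P + 1/5*pi_Q + 2/5*pi_R + 1/5*pi_S + 1/5*pi_T
  pi_T = 1/10*pi_P + 1/5*pi_Q + 1/5*pi_R + 3/10*pi_S + 1/10*pi_T
with normalization: pi_P + pi_Q + pi_R + pi_S + pi_T = 1.

Using the first 4 balance equations plus normalization, the linear system A*pi = b is:
  [-9/10, 2/5, 1/10, 1/10, 1/10] . pi = 0
  [1/5, -9/10, 1/5, 3/10, 1/10] . pi = 0
  [1/5, 1/10, -9/10, 1/10, 1/2] . pi = 0
  [2/5, 1/5, 2/5, -4/5, 1/5] . pi = 0
  [1, 1, 1, 1, 1] . pi = 1

Solving yields:
  pi_P = 389/2483
  pi_Q = 469/2483
  pi_R = 478/2483
  pi_S = 670/2483
  pi_T = 477/2483

Verification (pi * P):
  389/2483*1/10 + 469/2483*2/5 + 478/2483*1/10 + 670/2483*1/10 + 477/2483*1/10 = 389/2483 = pi_P  (ok)
  389/2483*1/5 + 469/2483*1/10 + 478/2483*1/5 + 670/2483*3/10 + 477/2483*1/10 = 469/2483 = pi_Q  (ok)
  389/2483*1/5 + 469/2483*1/10 + 478/2483*1/10 + 670/2483*1/10 + 477/2483*1/2 = 478/2483 = pi_R  (ok)
  389/2483*2/5 + 469/2483*1/5 + 478/2483*2/5 + 670/2483*1/5 + 477/2483*1/5 = 670/2483 = pi_S  (ok)
  389/2483*1/10 + 469/2483*1/5 + 478/2483*1/5 + 670/2483*3/10 + 477/2483*1/10 = 477/2483 = pi_T  (ok)

Answer: 389/2483 469/2483 478/2483 670/2483 477/2483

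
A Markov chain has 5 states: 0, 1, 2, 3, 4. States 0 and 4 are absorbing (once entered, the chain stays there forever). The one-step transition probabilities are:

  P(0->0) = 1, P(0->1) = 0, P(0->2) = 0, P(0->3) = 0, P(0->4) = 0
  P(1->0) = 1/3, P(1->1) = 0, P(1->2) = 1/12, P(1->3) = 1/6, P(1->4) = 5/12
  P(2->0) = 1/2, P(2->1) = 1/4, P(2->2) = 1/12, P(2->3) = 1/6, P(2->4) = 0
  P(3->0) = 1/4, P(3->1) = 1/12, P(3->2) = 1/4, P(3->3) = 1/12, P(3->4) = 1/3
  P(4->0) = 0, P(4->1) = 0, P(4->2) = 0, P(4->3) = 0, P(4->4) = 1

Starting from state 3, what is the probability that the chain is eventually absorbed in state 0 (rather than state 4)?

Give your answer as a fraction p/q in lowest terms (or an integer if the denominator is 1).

Let a_i = P(absorbed in 0 | start in state i).
Boundary conditions: a_0 = 1, a_4 = 0.
For each transient state i, a_i = sum_j P(i->j) * a_j:
  a_1 = 1/3*a_0 + 0*a_1 + 1/12*a_2 + 1/6*a_3 + 5/12*a_4
  a_2 = 1/2*a_0 + 1/4*a_1 + 1/12*a_2 + 1/6*a_3 + 0*a_4
  a_3 = 1/4*a_0 + 1/12*a_1 + 1/4*a_2 + 1/12*a_3 + 1/3*a_4

Substituting a_0 = 1 and a_4 = 0, rearrange to (I - Q) a = r where r[i] = P(i -> 0):
  [1, -1/12, -1/6] . (a_1, a_2, a_3) = 1/3
  [-1/4, 11/12, -1/6] . (a_1, a_2, a_3) = 1/2
  [-1/12, -1/4, 11/12] . (a_1, a_2, a_3) = 1/4

Solving yields:
  a_1 = 634/1305
  a_2 = 202/261
  a_3 = 689/1305

Starting state is 3, so the absorption probability is a_3 = 689/1305.

Answer: 689/1305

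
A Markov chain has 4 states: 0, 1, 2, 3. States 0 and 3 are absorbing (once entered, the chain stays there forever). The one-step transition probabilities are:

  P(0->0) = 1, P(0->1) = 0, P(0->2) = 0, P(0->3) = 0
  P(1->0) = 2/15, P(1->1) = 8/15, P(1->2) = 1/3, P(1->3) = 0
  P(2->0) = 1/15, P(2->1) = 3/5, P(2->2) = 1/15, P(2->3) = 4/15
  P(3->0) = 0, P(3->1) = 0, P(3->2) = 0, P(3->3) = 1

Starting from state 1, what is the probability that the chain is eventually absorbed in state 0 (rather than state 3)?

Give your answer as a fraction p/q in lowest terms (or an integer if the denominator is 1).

Answer: 33/53

Derivation:
Let a_i = P(absorbed in 0 | start in state i).
Boundary conditions: a_0 = 1, a_3 = 0.
For each transient state i, a_i = sum_j P(i->j) * a_j:
  a_1 = 2/15*a_0 + 8/15*a_1 + 1/3*a_2 + 0*a_3
  a_2 = 1/15*a_0 + 3/5*a_1 + 1/15*a_2 + 4/15*a_3

Substituting a_0 = 1 and a_3 = 0, rearrange to (I - Q) a = r where r[i] = P(i -> 0):
  [7/15, -1/3] . (a_1, a_2) = 2/15
  [-3/5, 14/15] . (a_1, a_2) = 1/15

Solving yields:
  a_1 = 33/53
  a_2 = 25/53

Starting state is 1, so the absorption probability is a_1 = 33/53.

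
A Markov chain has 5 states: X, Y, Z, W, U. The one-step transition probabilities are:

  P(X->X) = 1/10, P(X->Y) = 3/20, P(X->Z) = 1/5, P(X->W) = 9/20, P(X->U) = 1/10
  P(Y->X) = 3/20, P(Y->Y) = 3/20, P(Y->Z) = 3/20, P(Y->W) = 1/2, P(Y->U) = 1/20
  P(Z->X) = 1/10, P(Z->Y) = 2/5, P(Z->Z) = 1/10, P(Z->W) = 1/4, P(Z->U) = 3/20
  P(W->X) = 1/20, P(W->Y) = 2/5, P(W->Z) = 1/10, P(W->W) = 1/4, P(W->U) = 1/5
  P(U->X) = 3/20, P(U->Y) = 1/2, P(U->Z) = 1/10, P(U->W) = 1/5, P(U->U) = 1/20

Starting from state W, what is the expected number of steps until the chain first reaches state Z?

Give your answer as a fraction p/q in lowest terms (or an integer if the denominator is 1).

Let h_i = expected steps to first reach Z from state i.
Boundary: h_Z = 0.
First-step equations for the other states:
  h_X = 1 + 1/10*h_X + 3/20*h_Y + 1/5*h_Z + 9/20*h_W + 1/10*h_U
  h_Y = 1 + 3/20*h_X + 3/20*h_Y + 3/20*h_Z + 1/2*h_W + 1/20*h_U
  h_W = 1 + 1/20*h_X + 2/5*h_Y + 1/10*h_Z + 1/4*h_W + 1/5*h_U
  h_U = 1 + 3/20*h_X + 1/2*h_Y + 1/10*h_Z + 1/5*h_W + 1/20*h_U

Substituting h_Z = 0 and rearranging gives the linear system (I - Q) h = 1:
  [9/10, -3/20, -9/20, -1/10] . (h_X, h_Y, h_W, h_U) = 1
  [-3/20, 17/20, -1/2, -1/20] . (h_X, h_Y, h_W, h_U) = 1
  [-1/20, -2/5, 3/4, -1/5] . (h_X, h_Y, h_W, h_U) = 1
  [-3/20, -1/2, -1/5, 19/20] . (h_X, h_Y, h_W, h_U) = 1

Solving yields:
  h_X = 206080/28449
  h_Y = 216520/28449
  h_W = 226940/28449
  h_U = 74740/9483

Starting state is W, so the expected hitting time is h_W = 226940/28449.

Answer: 226940/28449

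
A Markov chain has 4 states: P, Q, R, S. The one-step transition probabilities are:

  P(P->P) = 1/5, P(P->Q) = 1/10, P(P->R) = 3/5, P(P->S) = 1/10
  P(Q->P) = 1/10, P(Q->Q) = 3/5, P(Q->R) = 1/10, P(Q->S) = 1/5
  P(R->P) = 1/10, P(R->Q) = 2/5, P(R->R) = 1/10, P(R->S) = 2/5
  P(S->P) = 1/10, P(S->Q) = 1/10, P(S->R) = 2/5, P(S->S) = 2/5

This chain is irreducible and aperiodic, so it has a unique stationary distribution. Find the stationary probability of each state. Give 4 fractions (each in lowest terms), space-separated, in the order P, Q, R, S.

Answer: 1/9 77/222 163/666 11/37

Derivation:
The stationary distribution satisfies pi = pi * P, i.e.:
  pi_P = 1/5*pi_P + 1/10*pi_Q + 1/10*pi_R + 1/10*pi_S
  pi_Q = 1/10*pi_P + 3/5*pi_Q + 2/5*pi_R + 1/10*pi_S
  pi_R = 3/5*pi_P + 1/10*pi_Q + 1/10*pi_R + 2/5*pi_S
  pi_S = 1/10*pi_P + 1/5*pi_Q + 2/5*pi_R + 2/5*pi_S
with normalization: pi_P + pi_Q + pi_R + pi_S = 1.

Using the first 3 balance equations plus normalization, the linear system A*pi = b is:
  [-4/5, 1/10, 1/10, 1/10] . pi = 0
  [1/10, -2/5, 2/5, 1/10] . pi = 0
  [3/5, 1/10, -9/10, 2/5] . pi = 0
  [1, 1, 1, 1] . pi = 1

Solving yields:
  pi_P = 1/9
  pi_Q = 77/222
  pi_R = 163/666
  pi_S = 11/37

Verification (pi * P):
  1/9*1/5 + 77/222*1/10 + 163/666*1/10 + 11/37*1/10 = 1/9 = pi_P  (ok)
  1/9*1/10 + 77/222*3/5 + 163/666*2/5 + 11/37*1/10 = 77/222 = pi_Q  (ok)
  1/9*3/5 + 77/222*1/10 + 163/666*1/10 + 11/37*2/5 = 163/666 = pi_R  (ok)
  1/9*1/10 + 77/222*1/5 + 163/666*2/5 + 11/37*2/5 = 11/37 = pi_S  (ok)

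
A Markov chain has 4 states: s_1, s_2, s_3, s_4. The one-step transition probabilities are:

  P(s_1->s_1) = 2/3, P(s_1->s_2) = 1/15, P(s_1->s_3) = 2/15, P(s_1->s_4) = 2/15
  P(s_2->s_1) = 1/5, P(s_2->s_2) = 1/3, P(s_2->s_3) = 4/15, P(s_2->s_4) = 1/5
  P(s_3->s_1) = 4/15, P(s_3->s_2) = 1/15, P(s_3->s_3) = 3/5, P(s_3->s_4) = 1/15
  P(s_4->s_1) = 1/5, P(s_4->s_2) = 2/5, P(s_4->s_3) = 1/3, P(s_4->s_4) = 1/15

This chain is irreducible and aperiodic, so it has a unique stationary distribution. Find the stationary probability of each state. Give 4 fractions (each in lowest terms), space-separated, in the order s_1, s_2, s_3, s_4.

The stationary distribution satisfies pi = pi * P, i.e.:
  pi_s_1 = 2/3*pi_s_1 + 1/5*pi_s_2 + 4/15*pi_s_3 + 1/5*pi_s_4
  pi_s_2 = 1/15*pi_s_1 + 1/3*pi_s_2 + 1/15*pi_s_3 + 2/5*pi_s_4
  pi_s_3 = 2/15*pi_s_1 + 4/15*pi_s_2 + 3/5*pi_s_3 + 1/3*pi_s_4
  pi_s_4 = 2/15*pi_s_1 + 1/5*pi_s_2 + 1/15*pi_s_3 + 1/15*pi_s_4
with normalization: pi_s_1 + pi_s_2 + pi_s_3 + pi_s_4 = 1.

Using the first 3 balance equations plus normalization, the linear system A*pi = b is:
  [-1/3, 1/5, 4/15, 1/5] . pi = 0
  [1/15, -2/3, 1/15, 2/5] . pi = 0
  [2/15, 4/15, -2/5, 1/3] . pi = 0
  [1, 1, 1, 1] . pi = 1

Solving yields:
  pi_s_1 = 587/1411
  pi_s_2 = 201/1411
  pi_s_3 = 463/1411
  pi_s_4 = 160/1411

Verification (pi * P):
  587/1411*2/3 + 201/1411*1/5 + 463/1411*4/15 + 160/1411*1/5 = 587/1411 = pi_s_1  (ok)
  587/1411*1/15 + 201/1411*1/3 + 463/1411*1/15 + 160/1411*2/5 = 201/1411 = pi_s_2  (ok)
  587/1411*2/15 + 201/1411*4/15 + 463/1411*3/5 + 160/1411*1/3 = 463/1411 = pi_s_3  (ok)
  587/1411*2/15 + 201/1411*1/5 + 463/1411*1/15 + 160/1411*1/15 = 160/1411 = pi_s_4  (ok)

Answer: 587/1411 201/1411 463/1411 160/1411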